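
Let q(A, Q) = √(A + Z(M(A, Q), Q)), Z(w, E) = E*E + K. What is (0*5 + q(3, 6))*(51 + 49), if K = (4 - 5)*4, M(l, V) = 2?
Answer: 100*√35 ≈ 591.61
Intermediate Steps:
K = -4 (K = -1*4 = -4)
Z(w, E) = -4 + E² (Z(w, E) = E*E - 4 = E² - 4 = -4 + E²)
q(A, Q) = √(-4 + A + Q²) (q(A, Q) = √(A + (-4 + Q²)) = √(-4 + A + Q²))
(0*5 + q(3, 6))*(51 + 49) = (0*5 + √(-4 + 3 + 6²))*(51 + 49) = (0 + √(-4 + 3 + 36))*100 = (0 + √35)*100 = √35*100 = 100*√35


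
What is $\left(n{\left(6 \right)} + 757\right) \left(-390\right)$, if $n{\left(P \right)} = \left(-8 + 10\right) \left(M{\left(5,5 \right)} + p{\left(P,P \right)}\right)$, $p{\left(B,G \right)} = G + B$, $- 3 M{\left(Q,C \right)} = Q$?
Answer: $-303290$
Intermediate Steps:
$M{\left(Q,C \right)} = - \frac{Q}{3}$
$p{\left(B,G \right)} = B + G$
$n{\left(P \right)} = - \frac{10}{3} + 4 P$ ($n{\left(P \right)} = \left(-8 + 10\right) \left(\left(- \frac{1}{3}\right) 5 + \left(P + P\right)\right) = 2 \left(- \frac{5}{3} + 2 P\right) = - \frac{10}{3} + 4 P$)
$\left(n{\left(6 \right)} + 757\right) \left(-390\right) = \left(\left(- \frac{10}{3} + 4 \cdot 6\right) + 757\right) \left(-390\right) = \left(\left(- \frac{10}{3} + 24\right) + 757\right) \left(-390\right) = \left(\frac{62}{3} + 757\right) \left(-390\right) = \frac{2333}{3} \left(-390\right) = -303290$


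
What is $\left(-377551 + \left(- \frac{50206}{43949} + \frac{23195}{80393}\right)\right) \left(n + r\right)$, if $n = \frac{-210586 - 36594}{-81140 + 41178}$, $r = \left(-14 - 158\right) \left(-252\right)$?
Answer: $- \frac{1155452293544686039845340}{70596708492817} \approx -1.6367 \cdot 10^{10}$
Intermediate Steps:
$r = 43344$ ($r = \left(-172\right) \left(-252\right) = 43344$)
$n = \frac{123590}{19981}$ ($n = - \frac{247180}{-39962} = \left(-247180\right) \left(- \frac{1}{39962}\right) = \frac{123590}{19981} \approx 6.1854$)
$\left(-377551 + \left(- \frac{50206}{43949} + \frac{23195}{80393}\right)\right) \left(n + r\right) = \left(-377551 + \left(- \frac{50206}{43949} + \frac{23195}{80393}\right)\right) \left(\frac{123590}{19981} + 43344\right) = \left(-377551 + \left(\left(-50206\right) \frac{1}{43949} + 23195 \cdot \frac{1}{80393}\right)\right) \frac{866180054}{19981} = \left(-377551 + \left(- \frac{50206}{43949} + \frac{23195}{80393}\right)\right) \frac{866180054}{19981} = \left(-377551 - \frac{3016813903}{3533191957}\right) \frac{866180054}{19981} = \left(- \frac{1333963173371210}{3533191957}\right) \frac{866180054}{19981} = - \frac{1155452293544686039845340}{70596708492817}$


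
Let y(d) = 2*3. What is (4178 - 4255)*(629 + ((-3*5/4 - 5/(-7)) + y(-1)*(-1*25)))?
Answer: -146597/4 ≈ -36649.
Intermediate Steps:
y(d) = 6
(4178 - 4255)*(629 + ((-3*5/4 - 5/(-7)) + y(-1)*(-1*25))) = (4178 - 4255)*(629 + ((-3*5/4 - 5/(-7)) + 6*(-1*25))) = -77*(629 + ((-15*¼ - 5*(-⅐)) + 6*(-25))) = -77*(629 + ((-15/4 + 5/7) - 150)) = -77*(629 + (-85/28 - 150)) = -77*(629 - 4285/28) = -77*13327/28 = -146597/4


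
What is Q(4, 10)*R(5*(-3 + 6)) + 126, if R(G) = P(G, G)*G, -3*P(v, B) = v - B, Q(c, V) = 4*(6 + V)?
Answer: 126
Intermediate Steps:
Q(c, V) = 24 + 4*V
P(v, B) = -v/3 + B/3 (P(v, B) = -(v - B)/3 = -v/3 + B/3)
R(G) = 0 (R(G) = (-G/3 + G/3)*G = 0*G = 0)
Q(4, 10)*R(5*(-3 + 6)) + 126 = (24 + 4*10)*0 + 126 = (24 + 40)*0 + 126 = 64*0 + 126 = 0 + 126 = 126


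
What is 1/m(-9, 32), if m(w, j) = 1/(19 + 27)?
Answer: 46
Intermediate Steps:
m(w, j) = 1/46
1/m(-9, 32) = 1/(1/46) = 46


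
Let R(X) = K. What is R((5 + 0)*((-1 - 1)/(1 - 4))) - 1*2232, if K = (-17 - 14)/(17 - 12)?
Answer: -11191/5 ≈ -2238.2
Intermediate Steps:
K = -31/5 ≈ -6.2000
R(X) = -31/5
R((5 + 0)*((-1 - 1)/(1 - 4))) - 1*2232 = -31/5 - 1*2232 = -31/5 - 2232 = -11191/5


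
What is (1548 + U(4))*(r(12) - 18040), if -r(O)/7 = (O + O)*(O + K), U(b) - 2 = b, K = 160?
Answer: -72938544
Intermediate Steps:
U(b) = 2 + b
r(O) = -14*O*(160 + O) (r(O) = -7*(O + O)*(O + 160) = -7*2*O*(160 + O) = -14*O*(160 + O))
(1548 + U(4))*(r(12) - 18040) = (1548 + (2 + 4))*(-14*12*(160 + 12) - 18040) = (1548 + 6)*(-14*12*172 - 18040) = 1554*(-28896 - 18040) = 1554*(-46936) = -72938544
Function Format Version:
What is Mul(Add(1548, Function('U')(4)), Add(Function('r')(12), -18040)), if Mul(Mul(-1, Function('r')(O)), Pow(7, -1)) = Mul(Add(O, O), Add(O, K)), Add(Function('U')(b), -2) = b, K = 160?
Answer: -72938544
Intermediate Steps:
Function('U')(b) = Add(2, b)
Function('r')(O) = Mul(-14, O, Add(160, O)) (Function('r')(O) = Mul(-7, Mul(Add(O, O), Add(O, 160))) = Mul(-7, Mul(Mul(2, O), Add(160, O))) = Mul(-7, Mul(2, O, Add(160, O))) = Mul(-14, O, Add(160, O)))
Mul(Add(1548, Function('U')(4)), Add(Function('r')(12), -18040)) = Mul(Add(1548, Add(2, 4)), Add(Mul(-14, 12, Add(160, 12)), -18040)) = Mul(Add(1548, 6), Add(Mul(-14, 12, 172), -18040)) = Mul(1554, Add(-28896, -18040)) = Mul(1554, -46936) = -72938544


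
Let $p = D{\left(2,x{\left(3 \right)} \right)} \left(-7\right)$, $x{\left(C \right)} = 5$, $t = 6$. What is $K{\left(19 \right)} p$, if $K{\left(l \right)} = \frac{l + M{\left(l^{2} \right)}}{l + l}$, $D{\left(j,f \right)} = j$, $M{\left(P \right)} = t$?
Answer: $- \frac{175}{19} \approx -9.2105$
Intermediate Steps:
$M{\left(P \right)} = 6$
$K{\left(l \right)} = \frac{6 + l}{2 l}$ ($K{\left(l \right)} = \frac{l + 6}{l + l} = \frac{6 + l}{2 l}$)
$p = -14$ ($p = 2 \left(-7\right) = -14$)
$K{\left(19 \right)} p = \frac{6 + 19}{2 \cdot 19} \left(-14\right) = \frac{1}{2} \cdot \frac{1}{19} \cdot 25 \left(-14\right) = \frac{25}{38} \left(-14\right) = - \frac{175}{19}$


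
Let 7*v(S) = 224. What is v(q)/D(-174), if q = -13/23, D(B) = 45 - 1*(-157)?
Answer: 16/101 ≈ 0.15842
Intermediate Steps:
D(B) = 202 (D(B) = 45 + 157 = 202)
q = -13/23 (q = -13*1/23 = -13/23 ≈ -0.56522)
v(S) = 32 (v(S) = (1/7)*224 = 32)
v(q)/D(-174) = 32/202 = 32*(1/202) = 16/101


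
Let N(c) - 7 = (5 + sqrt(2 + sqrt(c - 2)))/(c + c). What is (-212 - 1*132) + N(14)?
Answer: -9431/28 + sqrt(2 + 2*sqrt(3))/28 ≈ -336.74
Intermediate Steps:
N(c) = 7 + (5 + sqrt(2 + sqrt(-2 + c)))/(2*c) (N(c) = 7 + (5 + sqrt(2 + sqrt(c - 2)))/(c + c) = 7 + (5 + sqrt(2 + sqrt(-2 + c)))/((2*c)) = 7 + (5 + sqrt(2 + sqrt(-2 + c)))*(1/(2*c)) = 7 + (5 + sqrt(2 + sqrt(-2 + c)))/(2*c))
(-212 - 1*132) + N(14) = (-212 - 1*132) + (1/2)*(5 + sqrt(2 + sqrt(-2 + 14)) + 14*14)/14 = (-212 - 132) + (1/2)*(1/14)*(5 + sqrt(2 + sqrt(12)) + 196) = -344 + (1/2)*(1/14)*(5 + sqrt(2 + 2*sqrt(3)) + 196) = -344 + (1/2)*(1/14)*(201 + sqrt(2 + 2*sqrt(3))) = -344 + (201/28 + sqrt(2 + 2*sqrt(3))/28) = -9431/28 + sqrt(2 + 2*sqrt(3))/28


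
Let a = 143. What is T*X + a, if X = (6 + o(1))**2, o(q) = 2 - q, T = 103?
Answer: 5190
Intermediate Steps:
X = 49 (X = (6 + (2 - 1*1))**2 = (6 + (2 - 1))**2 = (6 + 1)**2 = 7**2 = 49)
T*X + a = 103*49 + 143 = 5047 + 143 = 5190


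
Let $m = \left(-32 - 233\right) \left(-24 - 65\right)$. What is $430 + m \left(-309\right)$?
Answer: $-7287335$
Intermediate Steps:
$m = 23585$ ($m = \left(-265\right) \left(-89\right) = 23585$)
$430 + m \left(-309\right) = 430 + 23585 \left(-309\right) = 430 - 7287765 = -7287335$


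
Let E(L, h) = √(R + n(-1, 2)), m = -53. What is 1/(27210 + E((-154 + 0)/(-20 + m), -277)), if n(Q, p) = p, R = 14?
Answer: 1/27214 ≈ 3.6746e-5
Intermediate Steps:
E(L, h) = 4 (E(L, h) = √(14 + 2) = √16 = 4)
1/(27210 + E((-154 + 0)/(-20 + m), -277)) = 1/(27210 + 4) = 1/27214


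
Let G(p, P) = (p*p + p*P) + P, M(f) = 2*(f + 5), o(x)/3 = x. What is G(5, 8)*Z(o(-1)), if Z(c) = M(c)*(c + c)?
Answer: -1752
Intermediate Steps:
o(x) = 3*x
M(f) = 10 + 2*f (M(f) = 2*(5 + f) = 10 + 2*f)
Z(c) = 2*c*(10 + 2*c) (Z(c) = (10 + 2*c)*(c + c) = (10 + 2*c)*(2*c) = 2*c*(10 + 2*c))
G(p, P) = P + p² + P*p (G(p, P) = (p² + P*p) + P = P + p² + P*p)
G(5, 8)*Z(o(-1)) = (8 + 5² + 8*5)*(4*(3*(-1))*(5 + 3*(-1))) = (8 + 25 + 40)*(4*(-3)*(5 - 3)) = 73*(4*(-3)*2) = 73*(-24) = -1752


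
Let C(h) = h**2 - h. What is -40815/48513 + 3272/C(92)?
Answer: -15247387/33845903 ≈ -0.45049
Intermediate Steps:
-40815/48513 + 3272/C(92) = -40815/48513 + 3272/((92*(-1 + 92))) = -40815*1/48513 + 3272/((92*91)) = -13605/16171 + 3272/8372 = -13605/16171 + 3272*(1/8372) = -13605/16171 + 818/2093 = -15247387/33845903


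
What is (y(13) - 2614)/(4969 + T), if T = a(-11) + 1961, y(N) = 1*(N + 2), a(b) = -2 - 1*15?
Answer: -2599/6913 ≈ -0.37596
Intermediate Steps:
a(b) = -17 (a(b) = -2 - 15 = -17)
y(N) = 2 + N (y(N) = 1*(2 + N) = 2 + N)
T = 1944 (T = -17 + 1961 = 1944)
(y(13) - 2614)/(4969 + T) = ((2 + 13) - 2614)/(4969 + 1944) = (15 - 2614)/6913 = -2599*1/6913 = -2599/6913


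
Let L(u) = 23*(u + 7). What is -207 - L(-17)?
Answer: 23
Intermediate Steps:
L(u) = 161 + 23*u (L(u) = 23*(7 + u) = 161 + 23*u)
-207 - L(-17) = -207 - (161 + 23*(-17)) = -207 - (161 - 391) = -207 - 1*(-230) = -207 + 230 = 23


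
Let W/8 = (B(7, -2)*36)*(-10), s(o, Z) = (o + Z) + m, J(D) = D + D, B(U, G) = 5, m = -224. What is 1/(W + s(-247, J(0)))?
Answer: -1/14871 ≈ -6.7245e-5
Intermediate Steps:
J(D) = 2*D
s(o, Z) = -224 + Z + o (s(o, Z) = (o + Z) - 224 = (Z + o) - 224 = -224 + Z + o)
W = -14400 (W = 8*((5*36)*(-10)) = 8*(180*(-10)) = 8*(-1800) = -14400)
1/(W + s(-247, J(0))) = 1/(-14400 + (-224 + 2*0 - 247)) = 1/(-14400 + (-224 + 0 - 247)) = 1/(-14400 - 471) = 1/(-14871) = -1/14871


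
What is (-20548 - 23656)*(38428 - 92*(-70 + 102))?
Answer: -1568534736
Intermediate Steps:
(-20548 - 23656)*(38428 - 92*(-70 + 102)) = -44204*(38428 - 92*32) = -44204*(38428 - 2944) = -44204*35484 = -1568534736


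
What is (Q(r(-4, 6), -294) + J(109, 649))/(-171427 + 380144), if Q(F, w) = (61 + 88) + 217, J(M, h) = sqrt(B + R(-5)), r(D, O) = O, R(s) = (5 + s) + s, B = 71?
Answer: 366/208717 + sqrt(66)/208717 ≈ 0.0017925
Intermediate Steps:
R(s) = 5 + 2*s
J(M, h) = sqrt(66) (J(M, h) = sqrt(71 + (5 + 2*(-5))) = sqrt(71 + (5 - 10)) = sqrt(71 - 5) = sqrt(66))
Q(F, w) = 366 (Q(F, w) = 149 + 217 = 366)
(Q(r(-4, 6), -294) + J(109, 649))/(-171427 + 380144) = (366 + sqrt(66))/(-171427 + 380144) = (366 + sqrt(66))/208717 = (366 + sqrt(66))*(1/208717) = 366/208717 + sqrt(66)/208717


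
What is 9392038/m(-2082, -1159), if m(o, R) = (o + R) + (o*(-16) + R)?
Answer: 4696019/14456 ≈ 324.85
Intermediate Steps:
m(o, R) = -15*o + 2*R (m(o, R) = (R + o) + (-16*o + R) = (R + o) + (R - 16*o) = -15*o + 2*R)
9392038/m(-2082, -1159) = 9392038/(-15*(-2082) + 2*(-1159)) = 9392038/(31230 - 2318) = 9392038/28912 = 9392038*(1/28912) = 4696019/14456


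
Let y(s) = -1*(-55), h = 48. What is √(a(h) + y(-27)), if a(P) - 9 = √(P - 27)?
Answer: √(64 + √21) ≈ 8.2815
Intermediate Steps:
y(s) = 55
a(P) = 9 + √(-27 + P) (a(P) = 9 + √(P - 27) = 9 + √(-27 + P))
√(a(h) + y(-27)) = √((9 + √(-27 + 48)) + 55) = √((9 + √21) + 55) = √(64 + √21)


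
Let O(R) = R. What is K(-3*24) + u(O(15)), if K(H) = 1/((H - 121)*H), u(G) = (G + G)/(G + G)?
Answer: 13897/13896 ≈ 1.0001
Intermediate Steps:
u(G) = 1 (u(G) = (2*G)/((2*G)) = (2*G)*(1/(2*G)) = 1)
K(H) = 1/(H*(-121 + H)) (K(H) = 1/((-121 + H)*H) = 1/(H*(-121 + H)))
K(-3*24) + u(O(15)) = 1/(((-3*24))*(-121 - 3*24)) + 1 = 1/((-72)*(-121 - 72)) + 1 = -1/72/(-193) + 1 = -1/72*(-1/193) + 1 = 1/13896 + 1 = 13897/13896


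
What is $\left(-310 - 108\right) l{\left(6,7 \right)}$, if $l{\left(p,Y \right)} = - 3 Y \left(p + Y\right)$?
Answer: $114114$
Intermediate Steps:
$l{\left(p,Y \right)} = - 3 Y \left(Y + p\right)$
$\left(-310 - 108\right) l{\left(6,7 \right)} = \left(-310 - 108\right) \left(\left(-3\right) 7 \left(7 + 6\right)\right) = - 418 \left(\left(-3\right) 7 \cdot 13\right) = \left(-418\right) \left(-273\right) = 114114$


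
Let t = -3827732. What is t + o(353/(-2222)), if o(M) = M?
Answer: -8505220857/2222 ≈ -3.8277e+6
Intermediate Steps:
t + o(353/(-2222)) = -3827732 + 353/(-2222) = -3827732 + 353*(-1/2222) = -3827732 - 353/2222 = -8505220857/2222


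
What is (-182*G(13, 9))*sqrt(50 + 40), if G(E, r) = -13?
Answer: 7098*sqrt(10) ≈ 22446.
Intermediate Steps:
(-182*G(13, 9))*sqrt(50 + 40) = (-182*(-13))*sqrt(50 + 40) = 2366*sqrt(90) = 2366*(3*sqrt(10)) = 7098*sqrt(10)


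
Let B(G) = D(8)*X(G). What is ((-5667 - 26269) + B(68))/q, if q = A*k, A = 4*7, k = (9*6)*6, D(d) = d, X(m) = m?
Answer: -218/63 ≈ -3.4603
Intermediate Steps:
k = 324 (k = 54*6 = 324)
A = 28
B(G) = 8*G
q = 9072 (q = 28*324 = 9072)
((-5667 - 26269) + B(68))/q = ((-5667 - 26269) + 8*68)/9072 = (-31936 + 544)*(1/9072) = -31392*1/9072 = -218/63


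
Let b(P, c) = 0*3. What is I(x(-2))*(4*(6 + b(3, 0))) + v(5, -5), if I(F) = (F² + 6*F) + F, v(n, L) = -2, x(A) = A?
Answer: -242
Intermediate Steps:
I(F) = F² + 7*F
b(P, c) = 0
I(x(-2))*(4*(6 + b(3, 0))) + v(5, -5) = (-2*(7 - 2))*(4*(6 + 0)) - 2 = (-2*5)*(4*6) - 2 = -10*24 - 2 = -240 - 2 = -242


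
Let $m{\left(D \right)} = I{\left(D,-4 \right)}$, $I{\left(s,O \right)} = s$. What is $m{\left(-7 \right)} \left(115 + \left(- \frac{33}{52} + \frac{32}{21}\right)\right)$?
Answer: $- \frac{126551}{156} \approx -811.22$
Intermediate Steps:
$m{\left(D \right)} = D$
$m{\left(-7 \right)} \left(115 + \left(- \frac{33}{52} + \frac{32}{21}\right)\right) = - 7 \left(115 + \left(- \frac{33}{52} + \frac{32}{21}\right)\right) = - 7 \left(115 + \frac{971}{1092}\right) = \left(-7\right) \frac{126551}{1092} = - \frac{126551}{156}$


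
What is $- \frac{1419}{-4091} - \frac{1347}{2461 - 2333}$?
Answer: $- \frac{5328945}{523648} \approx -10.177$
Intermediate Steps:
$- \frac{1419}{-4091} - \frac{1347}{2461 - 2333} = \left(-1419\right) \left(- \frac{1}{4091}\right) - \frac{1347}{128} = \frac{1419}{4091} - \frac{1347}{128} = - \frac{5328945}{523648}$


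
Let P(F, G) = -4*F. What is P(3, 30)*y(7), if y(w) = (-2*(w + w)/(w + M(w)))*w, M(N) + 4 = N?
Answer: 1176/5 ≈ 235.20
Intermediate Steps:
M(N) = -4 + N
y(w) = -4*w**2/(-4 + 2*w) (y(w) = (-2*(w + w)/(w + (-4 + w)))*w = (-2*2*w/(-4 + 2*w))*w = (-4*w/(-4 + 2*w))*w = -4*w**2/(-4 + 2*w))
P(3, 30)*y(7) = (-4*3)*(-2*7**2/(-2 + 7)) = -(-24)*49/5 = -12*(-98/5) = 1176/5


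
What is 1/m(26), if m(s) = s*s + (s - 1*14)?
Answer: 1/688 ≈ 0.0014535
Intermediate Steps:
m(s) = -14 + s + s² (m(s) = s² + (s - 14) = s² + (-14 + s) = -14 + s + s²)
1/m(26) = 1/(-14 + 26 + 26²) = 1/(-14 + 26 + 676) = 1/688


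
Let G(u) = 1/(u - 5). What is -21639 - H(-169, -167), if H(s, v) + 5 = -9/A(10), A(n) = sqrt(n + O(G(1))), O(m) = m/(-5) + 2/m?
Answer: -21634 + 18*sqrt(205)/41 ≈ -21628.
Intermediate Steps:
G(u) = 1/(-5 + u)
O(m) = 2/m - m/5 (O(m) = m*(-1/5) + 2/m = -m/5 + 2/m = 2/m - m/5)
A(n) = sqrt(-159/20 + n) (A(n) = sqrt(n + (2/(1/(-5 + 1)) - 1/(5*(-5 + 1)))) = sqrt(n + (2/(1/(-4)) - 1/5/(-4))) = sqrt(n + (2/(-1/4) - 1/5*(-1/4))) = sqrt(n + (2*(-4) + 1/20)) = sqrt(n + (-8 + 1/20)) = sqrt(n - 159/20) = sqrt(-159/20 + n))
H(s, v) = -5 - 18*sqrt(205)/41 (H(s, v) = -5 - 9*10/sqrt(-795 + 100*10) = -5 - 9*10/sqrt(-795 + 1000) = -5 - 9*2*sqrt(205)/41 = -5 - 18*sqrt(205)/41)
-21639 - H(-169, -167) = -21639 - (-5 - 18*sqrt(205)/41) = -21639 + (5 + 18*sqrt(205)/41) = -21634 + 18*sqrt(205)/41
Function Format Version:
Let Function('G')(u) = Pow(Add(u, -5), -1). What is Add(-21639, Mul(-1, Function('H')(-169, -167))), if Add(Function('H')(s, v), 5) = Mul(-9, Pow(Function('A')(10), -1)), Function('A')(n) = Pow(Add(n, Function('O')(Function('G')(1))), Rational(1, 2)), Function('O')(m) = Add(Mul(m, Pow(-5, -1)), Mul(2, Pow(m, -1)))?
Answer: Add(-21634, Mul(Rational(18, 41), Pow(205, Rational(1, 2)))) ≈ -21628.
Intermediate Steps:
Function('G')(u) = Pow(Add(-5, u), -1)
Function('O')(m) = Add(Mul(2, Pow(m, -1)), Mul(Rational(-1, 5), m)) (Function('O')(m) = Add(Mul(m, Rational(-1, 5)), Mul(2, Pow(m, -1))) = Add(Mul(Rational(-1, 5), m), Mul(2, Pow(m, -1))) = Add(Mul(2, Pow(m, -1)), Mul(Rational(-1, 5), m)))
Function('A')(n) = Pow(Add(Rational(-159, 20), n), Rational(1, 2)) (Function('A')(n) = Pow(Add(n, Add(Mul(2, Pow(Pow(Add(-5, 1), -1), -1)), Mul(Rational(-1, 5), Pow(Add(-5, 1), -1)))), Rational(1, 2)) = Pow(Add(n, Add(Mul(2, Pow(Pow(-4, -1), -1)), Mul(Rational(-1, 5), Pow(-4, -1)))), Rational(1, 2)) = Pow(Add(n, Add(Mul(2, Pow(Rational(-1, 4), -1)), Mul(Rational(-1, 5), Rational(-1, 4)))), Rational(1, 2)) = Pow(Add(n, Add(Mul(2, -4), Rational(1, 20))), Rational(1, 2)) = Pow(Add(n, Add(-8, Rational(1, 20))), Rational(1, 2)) = Pow(Add(n, Rational(-159, 20)), Rational(1, 2)) = Pow(Add(Rational(-159, 20), n), Rational(1, 2)))
Function('H')(s, v) = Add(-5, Mul(Rational(-18, 41), Pow(205, Rational(1, 2)))) (Function('H')(s, v) = Add(-5, Mul(-9, Pow(Mul(Rational(1, 10), Pow(Add(-795, Mul(100, 10)), Rational(1, 2))), -1))) = Add(-5, Mul(-9, Pow(Mul(Rational(1, 10), Pow(Add(-795, 1000), Rational(1, 2))), -1))) = Add(-5, Mul(-9, Pow(Mul(Rational(1, 10), Pow(205, Rational(1, 2))), -1))) = Add(-5, Mul(-9, Mul(Rational(2, 41), Pow(205, Rational(1, 2))))) = Add(-5, Mul(Rational(-18, 41), Pow(205, Rational(1, 2)))))
Add(-21639, Mul(-1, Function('H')(-169, -167))) = Add(-21639, Mul(-1, Add(-5, Mul(Rational(-18, 41), Pow(205, Rational(1, 2)))))) = Add(-21639, Add(5, Mul(Rational(18, 41), Pow(205, Rational(1, 2))))) = Add(-21634, Mul(Rational(18, 41), Pow(205, Rational(1, 2))))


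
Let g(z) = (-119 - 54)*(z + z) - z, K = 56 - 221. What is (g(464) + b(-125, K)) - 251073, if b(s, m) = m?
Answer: -412246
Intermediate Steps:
K = -165
g(z) = -347*z (g(z) = -346*z - z = -347*z)
(g(464) + b(-125, K)) - 251073 = (-347*464 - 165) - 251073 = (-161008 - 165) - 251073 = -161173 - 251073 = -412246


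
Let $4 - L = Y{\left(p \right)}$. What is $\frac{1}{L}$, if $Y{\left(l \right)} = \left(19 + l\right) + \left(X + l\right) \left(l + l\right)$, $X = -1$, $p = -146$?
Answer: $- \frac{1}{42793} \approx -2.3368 \cdot 10^{-5}$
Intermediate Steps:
$Y{\left(l \right)} = 19 + l + 2 l \left(-1 + l\right)$ ($Y{\left(l \right)} = \left(19 + l\right) + \left(-1 + l\right) \left(l + l\right) = \left(19 + l\right) + \left(-1 + l\right) 2 l = \left(19 + l\right) + 2 l \left(-1 + l\right) = 19 + l + 2 l \left(-1 + l\right)$)
$L = -42793$ ($L = 4 - \left(19 - -146 + 2 \left(-146\right)^{2}\right) = 4 - \left(19 + 146 + 2 \cdot 21316\right) = 4 - \left(19 + 146 + 42632\right) = 4 - 42797 = -42793$)
$\frac{1}{L} = \frac{1}{-42793} = - \frac{1}{42793}$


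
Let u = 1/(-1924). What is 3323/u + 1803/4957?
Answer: -31692339761/4957 ≈ -6.3934e+6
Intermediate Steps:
u = -1/1924 ≈ -0.00051975
3323/u + 1803/4957 = 3323/(-1/1924) + 1803/4957 = 3323*(-1924) + 1803*(1/4957) = -6393452 + 1803/4957 = -31692339761/4957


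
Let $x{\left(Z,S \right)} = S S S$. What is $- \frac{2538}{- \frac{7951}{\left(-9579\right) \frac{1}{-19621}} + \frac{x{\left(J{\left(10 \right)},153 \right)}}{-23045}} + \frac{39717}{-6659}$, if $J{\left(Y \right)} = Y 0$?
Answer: $- \frac{70210634879386008}{12084351511733351} \approx -5.81$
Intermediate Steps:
$J{\left(Y \right)} = 0$
$x{\left(Z,S \right)} = S^{3}$ ($x{\left(Z,S \right)} = S^{2} S = S^{3}$)
$- \frac{2538}{- \frac{7951}{\left(-9579\right) \frac{1}{-19621}} + \frac{x{\left(J{\left(10 \right)},153 \right)}}{-23045}} + \frac{39717}{-6659} = - \frac{2538}{- \frac{7951}{\left(-9579\right) \frac{1}{-19621}} + \frac{153^{3}}{-23045}} + \frac{39717}{-6659} = - \frac{2538}{- \frac{7951}{\left(-9579\right) \left(- \frac{1}{19621}\right)} + 3581577 \left(- \frac{1}{23045}\right)} + 39717 \left(- \frac{1}{6659}\right) = - \frac{2538}{- \frac{7951}{\frac{9579}{19621}} - \frac{3581577}{23045}} - \frac{39717}{6659} = - \frac{2538}{\left(-7951\right) \frac{19621}{9579} - \frac{3581577}{23045}} - \frac{39717}{6659} = - \frac{2538}{- \frac{156006571}{9579} - \frac{3581577}{23045}} - \frac{39717}{6659} = - \frac{2538}{- \frac{3629479354778}{220748055}} - \frac{39717}{6659} = \left(-2538\right) \left(- \frac{220748055}{3629479354778}\right) - \frac{39717}{6659} = \frac{280129281795}{1814739677389} - \frac{39717}{6659} = - \frac{70210634879386008}{12084351511733351}$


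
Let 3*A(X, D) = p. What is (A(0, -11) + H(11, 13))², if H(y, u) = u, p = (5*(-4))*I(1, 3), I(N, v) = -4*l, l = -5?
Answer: 130321/9 ≈ 14480.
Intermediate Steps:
I(N, v) = 20 (I(N, v) = -4*(-5) = 20)
p = -400 (p = (5*(-4))*20 = -20*20 = -400)
A(X, D) = -400/3 (A(X, D) = (⅓)*(-400) = -400/3)
(A(0, -11) + H(11, 13))² = (-400/3 + 13)² = (-361/3)² = 130321/9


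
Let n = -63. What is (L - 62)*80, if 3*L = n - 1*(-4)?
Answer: -19600/3 ≈ -6533.3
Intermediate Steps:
L = -59/3 (L = (-63 - 1*(-4))/3 = (-63 + 4)/3 = (⅓)*(-59) = -59/3 ≈ -19.667)
(L - 62)*80 = (-59/3 - 62)*80 = -245/3*80 = -19600/3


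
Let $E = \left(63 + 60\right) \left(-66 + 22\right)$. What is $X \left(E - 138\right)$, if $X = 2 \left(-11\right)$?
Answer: $122100$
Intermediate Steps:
$E = -5412$ ($E = 123 \left(-44\right) = -5412$)
$X = -22$
$X \left(E - 138\right) = - 22 \left(-5412 - 138\right) = \left(-22\right) \left(-5550\right) = 122100$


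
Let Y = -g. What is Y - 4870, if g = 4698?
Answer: -9568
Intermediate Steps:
Y = -4698 (Y = -1*4698 = -4698)
Y - 4870 = -4698 - 4870 = -9568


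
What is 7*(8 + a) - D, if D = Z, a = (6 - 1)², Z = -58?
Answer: 289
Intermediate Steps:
a = 25 (a = 5² = 25)
D = -58
7*(8 + a) - D = 7*(8 + 25) - 1*(-58) = 7*33 + 58 = 231 + 58 = 289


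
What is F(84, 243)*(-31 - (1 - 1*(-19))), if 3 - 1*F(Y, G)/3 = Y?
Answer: 12393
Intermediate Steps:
F(Y, G) = 9 - 3*Y
F(84, 243)*(-31 - (1 - 1*(-19))) = (9 - 3*84)*(-31 - (1 - 1*(-19))) = (9 - 252)*(-31 - (1 + 19)) = -243*(-31 - 1*20) = -243*(-31 - 20) = -243*(-51) = 12393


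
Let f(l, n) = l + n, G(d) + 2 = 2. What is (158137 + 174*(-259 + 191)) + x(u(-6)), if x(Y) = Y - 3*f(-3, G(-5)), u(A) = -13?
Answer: 146301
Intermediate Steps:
G(d) = 0 (G(d) = -2 + 2 = 0)
x(Y) = 9 + Y (x(Y) = Y - 3*(-3 + 0) = Y - 3*(-3) = Y + 9 = 9 + Y)
(158137 + 174*(-259 + 191)) + x(u(-6)) = (158137 + 174*(-259 + 191)) + (9 - 13) = (158137 + 174*(-68)) - 4 = (158137 - 11832) - 4 = 146305 - 4 = 146301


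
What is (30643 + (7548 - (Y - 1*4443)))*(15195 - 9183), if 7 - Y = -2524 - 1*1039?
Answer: 234852768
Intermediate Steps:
Y = 3570 (Y = 7 - (-2524 - 1*1039) = 7 - (-2524 - 1039) = 7 - 1*(-3563) = 7 + 3563 = 3570)
(30643 + (7548 - (Y - 1*4443)))*(15195 - 9183) = (30643 + (7548 - (3570 - 1*4443)))*(15195 - 9183) = (30643 + (7548 - (3570 - 4443)))*6012 = (30643 + (7548 - 1*(-873)))*6012 = (30643 + (7548 + 873))*6012 = (30643 + 8421)*6012 = 39064*6012 = 234852768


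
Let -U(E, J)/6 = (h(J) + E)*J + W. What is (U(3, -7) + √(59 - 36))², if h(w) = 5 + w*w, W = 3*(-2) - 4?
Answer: (2454 + √23)² ≈ 6.0457e+6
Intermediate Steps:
W = -10 (W = -6 - 4 = -10)
h(w) = 5 + w²
U(E, J) = 60 - 6*J*(5 + E + J²) (U(E, J) = -6*(((5 + J²) + E)*J - 10) = -6*((5 + E + J²)*J - 10) = -6*(J*(5 + E + J²) - 10) = -6*(-10 + J*(5 + E + J²)) = 60 - 6*J*(5 + E + J²))
(U(3, -7) + √(59 - 36))² = ((60 - 6*3*(-7) - 6*(-7)*(5 + (-7)²)) + √(59 - 36))² = ((60 + 126 - 6*(-7)*(5 + 49)) + √23)² = ((60 + 126 - 6*(-7)*54) + √23)² = ((60 + 126 + 2268) + √23)² = (2454 + √23)²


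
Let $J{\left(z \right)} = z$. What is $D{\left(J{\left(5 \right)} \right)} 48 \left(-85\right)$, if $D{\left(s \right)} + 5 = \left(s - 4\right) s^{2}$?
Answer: $-81600$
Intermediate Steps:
$D{\left(s \right)} = -5 + s^{2} \left(-4 + s\right)$ ($D{\left(s \right)} = -5 + \left(s - 4\right) s^{2} = -5 + \left(-4 + s\right) s^{2} = -5 + s^{2} \left(-4 + s\right)$)
$D{\left(J{\left(5 \right)} \right)} 48 \left(-85\right) = \left(-5 + 5^{3} - 4 \cdot 5^{2}\right) 48 \left(-85\right) = \left(-5 + 125 - 100\right) 48 \left(-85\right) = 20 \cdot 48 \left(-85\right) = 960 \left(-85\right) = -81600$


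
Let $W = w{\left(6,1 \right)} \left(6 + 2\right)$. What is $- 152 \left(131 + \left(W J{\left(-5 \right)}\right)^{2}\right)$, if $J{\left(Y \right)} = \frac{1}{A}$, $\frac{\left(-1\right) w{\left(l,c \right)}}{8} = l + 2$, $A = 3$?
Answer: $- \frac{40025096}{9} \approx -4.4472 \cdot 10^{6}$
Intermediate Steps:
$w{\left(l,c \right)} = -16 - 8 l$ ($w{\left(l,c \right)} = - 8 \left(l + 2\right) = - 8 \left(2 + l\right) = -16 - 8 l$)
$W = -512$ ($W = \left(-16 - 48\right) \left(6 + 2\right) = \left(-16 - 48\right) 8 = \left(-64\right) 8 = -512$)
$J{\left(Y \right)} = \frac{1}{3}$
$- 152 \left(131 + \left(W J{\left(-5 \right)}\right)^{2}\right) = - 152 \left(131 + \left(\left(-512\right) \frac{1}{3}\right)^{2}\right) = - 152 \left(131 + \left(- \frac{512}{3}\right)^{2}\right) = - 152 \left(131 + \frac{262144}{9}\right) = \left(-152\right) \frac{263323}{9} = - \frac{40025096}{9}$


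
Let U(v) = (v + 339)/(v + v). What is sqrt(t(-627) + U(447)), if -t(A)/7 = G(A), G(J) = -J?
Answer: I*sqrt(97420670)/149 ≈ 66.243*I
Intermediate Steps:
t(A) = 7*A (t(A) = -(-7)*A = 7*A)
U(v) = (339 + v)/(2*v) (U(v) = (339 + v)/((2*v)) = (339 + v)*(1/(2*v)) = (339 + v)/(2*v))
sqrt(t(-627) + U(447)) = sqrt(7*(-627) + (1/2)*(339 + 447)/447) = sqrt(-4389 + (1/2)*(1/447)*786) = sqrt(-4389 + 131/149) = sqrt(-653830/149) = I*sqrt(97420670)/149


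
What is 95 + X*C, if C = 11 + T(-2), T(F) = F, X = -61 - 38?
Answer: -796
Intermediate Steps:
X = -99
C = 9 (C = 11 - 2 = 9)
95 + X*C = 95 - 99*9 = 95 - 891 = -796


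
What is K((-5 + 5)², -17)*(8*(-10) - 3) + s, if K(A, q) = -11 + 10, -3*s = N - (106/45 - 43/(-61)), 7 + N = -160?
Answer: 1150321/8235 ≈ 139.69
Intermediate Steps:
N = -167 (N = -7 - 160 = -167)
s = 466816/8235 (s = -(-167 - (106/45 - 43/(-61)))/3 = -(-167 - (106*(1/45) - 43*(-1/61)))/3 = -(-167 - (106/45 + 43/61))/3 = -(-167 - 1*8401/2745)/3 = -(-167 - 8401/2745)/3 = -⅓*(-466816/2745) = 466816/8235 ≈ 56.687)
K(A, q) = -1
K((-5 + 5)², -17)*(8*(-10) - 3) + s = -(8*(-10) - 3) + 466816/8235 = -(-80 - 3) + 466816/8235 = -1*(-83) + 466816/8235 = 83 + 466816/8235 = 1150321/8235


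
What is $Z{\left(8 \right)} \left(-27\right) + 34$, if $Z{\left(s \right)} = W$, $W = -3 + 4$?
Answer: $7$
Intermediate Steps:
$W = 1$
$Z{\left(s \right)} = 1$
$Z{\left(8 \right)} \left(-27\right) + 34 = 1 \left(-27\right) + 34 = -27 + 34 = 7$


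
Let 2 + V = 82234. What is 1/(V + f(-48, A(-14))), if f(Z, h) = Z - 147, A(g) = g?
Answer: 1/82037 ≈ 1.2190e-5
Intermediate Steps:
V = 82232 (V = -2 + 82234 = 82232)
f(Z, h) = -147 + Z
1/(V + f(-48, A(-14))) = 1/(82232 + (-147 - 48)) = 1/(82232 - 195) = 1/82037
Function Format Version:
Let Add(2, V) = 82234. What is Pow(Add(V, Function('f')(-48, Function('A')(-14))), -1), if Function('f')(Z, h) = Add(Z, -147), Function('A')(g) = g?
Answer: Rational(1, 82037) ≈ 1.2190e-5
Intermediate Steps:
V = 82232 (V = Add(-2, 82234) = 82232)
Function('f')(Z, h) = Add(-147, Z)
Pow(Add(V, Function('f')(-48, Function('A')(-14))), -1) = Pow(Add(82232, Add(-147, -48)), -1) = Pow(Add(82232, -195), -1) = Pow(82037, -1) = Rational(1, 82037)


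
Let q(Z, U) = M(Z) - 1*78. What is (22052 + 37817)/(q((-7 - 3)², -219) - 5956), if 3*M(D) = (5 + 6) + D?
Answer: -59869/5997 ≈ -9.9832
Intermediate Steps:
M(D) = 11/3 + D/3 (M(D) = ((5 + 6) + D)/3 = (11 + D)/3 = 11/3 + D/3)
q(Z, U) = -223/3 + Z/3 (q(Z, U) = (11/3 + Z/3) - 1*78 = (11/3 + Z/3) - 78 = -223/3 + Z/3)
(22052 + 37817)/(q((-7 - 3)², -219) - 5956) = (22052 + 37817)/((-223/3 + (-7 - 3)²/3) - 5956) = 59869/((-223/3 + (⅓)*(-10)²) - 5956) = 59869/((-223/3 + (⅓)*100) - 5956) = 59869/((-223/3 + 100/3) - 5956) = 59869/(-41 - 5956) = 59869/(-5997) = 59869*(-1/5997) = -59869/5997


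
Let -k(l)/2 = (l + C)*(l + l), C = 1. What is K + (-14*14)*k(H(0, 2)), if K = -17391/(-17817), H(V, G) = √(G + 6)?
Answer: 37255205/5939 + 1568*√2 ≈ 8490.5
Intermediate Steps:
H(V, G) = √(6 + G)
k(l) = -4*l*(1 + l) (k(l) = -2*(l + 1)*(l + l) = -2*(1 + l)*2*l = -4*l*(1 + l))
K = 5797/5939 (K = -17391*(-1/17817) = 5797/5939 ≈ 0.97609)
K + (-14*14)*k(H(0, 2)) = 5797/5939 + (-14*14)*(-4*√(6 + 2)*(1 + √(6 + 2))) = 5797/5939 - (-784)*√8*(1 + √8) = 5797/5939 - (-784)*2*√2*(1 + 2*√2) = 5797/5939 - (-1568)*√2*(1 + 2*√2) = 5797/5939 + 1568*√2*(1 + 2*√2)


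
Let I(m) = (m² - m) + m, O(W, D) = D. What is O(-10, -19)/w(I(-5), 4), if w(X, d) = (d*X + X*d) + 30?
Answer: -19/230 ≈ -0.082609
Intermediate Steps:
I(m) = m²
w(X, d) = 30 + 2*X*d (w(X, d) = (X*d + X*d) + 30 = 2*X*d + 30 = 30 + 2*X*d)
O(-10, -19)/w(I(-5), 4) = -19/(30 + 2*(-5)²*4) = -19/(30 + 2*25*4) = -19/(30 + 200) = -19/230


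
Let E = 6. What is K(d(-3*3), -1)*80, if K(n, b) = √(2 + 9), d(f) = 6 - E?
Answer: 80*√11 ≈ 265.33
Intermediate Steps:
d(f) = 0 (d(f) = 6 - 1*6 = 6 - 6 = 0)
K(n, b) = √11
K(d(-3*3), -1)*80 = √11*80 = 80*√11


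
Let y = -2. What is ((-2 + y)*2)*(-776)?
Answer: 6208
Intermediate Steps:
((-2 + y)*2)*(-776) = ((-2 - 2)*2)*(-776) = -4*2*(-776) = -8*(-776) = 6208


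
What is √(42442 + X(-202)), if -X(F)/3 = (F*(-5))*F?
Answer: √654502 ≈ 809.01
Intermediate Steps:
X(F) = 15*F² (X(F) = -3*F*(-5)*F = -3*(-5*F)*F = -(-15)*F² = 15*F²)
√(42442 + X(-202)) = √(42442 + 15*(-202)²) = √(42442 + 15*40804) = √(42442 + 612060) = √654502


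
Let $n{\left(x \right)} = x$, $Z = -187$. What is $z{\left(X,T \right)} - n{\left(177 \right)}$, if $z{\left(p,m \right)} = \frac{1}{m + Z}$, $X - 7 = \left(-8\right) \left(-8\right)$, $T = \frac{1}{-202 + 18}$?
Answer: $- \frac{6090577}{34409} \approx -177.01$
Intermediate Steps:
$T = - \frac{1}{184}$ ($T = \frac{1}{-184} = - \frac{1}{184} \approx -0.0054348$)
$X = 71$ ($X = 7 - -64 = 7 + 64 = 71$)
$z{\left(p,m \right)} = \frac{1}{-187 + m}$ ($z{\left(p,m \right)} = \frac{1}{m - 187} = \frac{1}{-187 + m}$)
$z{\left(X,T \right)} - n{\left(177 \right)} = \frac{1}{-187 - \frac{1}{184}} - 177 = \frac{1}{- \frac{34409}{184}} - 177 = - \frac{184}{34409} - 177 = - \frac{6090577}{34409}$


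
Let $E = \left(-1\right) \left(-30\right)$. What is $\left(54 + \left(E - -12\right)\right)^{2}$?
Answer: $9216$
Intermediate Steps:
$E = 30$
$\left(54 + \left(E - -12\right)\right)^{2} = \left(54 + \left(30 - -12\right)\right)^{2} = \left(54 + \left(30 + \left(-14 + 26\right)\right)\right)^{2} = \left(54 + \left(30 + 12\right)\right)^{2} = \left(54 + 42\right)^{2} = 96^{2} = 9216$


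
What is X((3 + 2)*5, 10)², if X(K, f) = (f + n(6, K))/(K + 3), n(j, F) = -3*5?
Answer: 25/784 ≈ 0.031888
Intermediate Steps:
n(j, F) = -15
X(K, f) = (-15 + f)/(3 + K) (X(K, f) = (f - 15)/(K + 3) = (-15 + f)/(3 + K))
X((3 + 2)*5, 10)² = ((-15 + 10)/(3 + (3 + 2)*5))² = (-5/(3 + 5*5))² = (-5/(3 + 25))² = (-5/28)² = 25/784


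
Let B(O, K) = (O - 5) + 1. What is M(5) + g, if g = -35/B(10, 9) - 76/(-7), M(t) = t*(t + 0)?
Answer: 1261/42 ≈ 30.024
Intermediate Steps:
B(O, K) = -4 + O (B(O, K) = (-5 + O) + 1 = -4 + O)
M(t) = t² (M(t) = t*t = t²)
g = 211/42 (g = -35/(-4 + 10) - 76/(-7) = -35/6 - 76*(-⅐) = -35*⅙ + 76/7 = -35/6 + 76/7 = 211/42 ≈ 5.0238)
M(5) + g = 5² + 211/42 = 25 + 211/42 = 1261/42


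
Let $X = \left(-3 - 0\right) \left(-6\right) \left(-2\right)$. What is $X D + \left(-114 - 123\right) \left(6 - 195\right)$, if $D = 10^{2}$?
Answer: $41193$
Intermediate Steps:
$X = -36$ ($X = \left(-3 + 0\right) \left(-6\right) \left(-2\right) = \left(-3\right) \left(-6\right) \left(-2\right) = 18 \left(-2\right) = -36$)
$D = 100$
$X D + \left(-114 - 123\right) \left(6 - 195\right) = \left(-36\right) 100 + \left(-114 - 123\right) \left(6 - 195\right) = -3600 - -44793 = -3600 + 44793 = 41193$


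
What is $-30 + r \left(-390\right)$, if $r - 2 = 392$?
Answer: $-153690$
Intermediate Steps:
$r = 394$ ($r = 2 + 392 = 394$)
$-30 + r \left(-390\right) = -30 + 394 \left(-390\right) = -30 - 153660 = -153690$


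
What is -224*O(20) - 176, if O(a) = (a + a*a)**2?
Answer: -39513776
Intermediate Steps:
O(a) = (a + a**2)**2
-224*O(20) - 176 = -224*20**2*(1 + 20)**2 - 176 = -89600*21**2 - 176 = -89600*441 - 176 = -224*176400 - 176 = -39513600 - 176 = -39513776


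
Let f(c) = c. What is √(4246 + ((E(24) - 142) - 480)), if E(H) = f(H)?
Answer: 8*√57 ≈ 60.399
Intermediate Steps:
E(H) = H
√(4246 + ((E(24) - 142) - 480)) = √(4246 + ((24 - 142) - 480)) = √(4246 + (-118 - 480)) = √(4246 - 598) = √3648 = 8*√57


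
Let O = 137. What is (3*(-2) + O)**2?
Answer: 17161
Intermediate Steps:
(3*(-2) + O)**2 = (3*(-2) + 137)**2 = (-6 + 137)**2 = 131**2 = 17161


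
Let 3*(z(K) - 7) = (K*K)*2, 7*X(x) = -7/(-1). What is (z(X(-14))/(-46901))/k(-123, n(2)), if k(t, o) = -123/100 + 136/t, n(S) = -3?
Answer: 94300/1347418829 ≈ 6.9986e-5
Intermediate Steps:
k(t, o) = -123/100 + 136/t (k(t, o) = -123*1/100 + 136/t = -123/100 + 136/t)
X(x) = 1 (X(x) = (-7/(-1))/7 = (-7*(-1))/7 = (1/7)*7 = 1)
z(K) = 7 + 2*K**2/3 (z(K) = 7 + ((K*K)*2)/3 = 7 + (K**2*2)/3 = 7 + (2*K**2)/3 = 7 + 2*K**2/3)
(z(X(-14))/(-46901))/k(-123, n(2)) = ((7 + (2/3)*1**2)/(-46901))/(-123/100 + 136/(-123)) = ((7 + (2/3)*1)*(-1/46901))/(-123/100 + 136*(-1/123)) = ((7 + 2/3)*(-1/46901))/(-123/100 - 136/123) = ((23/3)*(-1/46901))/(-28729/12300) = -23/140703*(-12300/28729) = 94300/1347418829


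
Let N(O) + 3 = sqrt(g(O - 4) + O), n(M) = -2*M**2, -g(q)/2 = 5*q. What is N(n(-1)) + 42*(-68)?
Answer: -2859 + sqrt(58) ≈ -2851.4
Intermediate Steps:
g(q) = -10*q
N(O) = -3 + sqrt(40 - 9*O) (N(O) = -3 + sqrt(-10*(O - 4) + O) = -3 + sqrt(-10*(-4 + O) + O) = -3 + sqrt((40 - 10*O) + O) = -3 + sqrt(40 - 9*O))
N(n(-1)) + 42*(-68) = (-3 + sqrt(40 - (-18)*(-1)**2)) + 42*(-68) = (-3 + sqrt(40 - (-18))) - 2856 = (-3 + sqrt(40 - 9*(-2))) - 2856 = (-3 + sqrt(40 + 18)) - 2856 = (-3 + sqrt(58)) - 2856 = -2859 + sqrt(58)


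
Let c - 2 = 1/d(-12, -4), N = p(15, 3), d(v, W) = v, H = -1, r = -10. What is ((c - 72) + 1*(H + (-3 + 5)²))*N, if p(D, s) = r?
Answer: 4025/6 ≈ 670.83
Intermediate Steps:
p(D, s) = -10
N = -10
c = 23/12 (c = 2 + 1/(-12) = 2 - 1/12 = 23/12 ≈ 1.9167)
((c - 72) + 1*(H + (-3 + 5)²))*N = ((23/12 - 72) + 1*(-1 + (-3 + 5)²))*(-10) = (-841/12 + 1*(-1 + 2²))*(-10) = (-841/12 + 1*(-1 + 4))*(-10) = (-841/12 + 1*3)*(-10) = (-841/12 + 3)*(-10) = -805/12*(-10) = 4025/6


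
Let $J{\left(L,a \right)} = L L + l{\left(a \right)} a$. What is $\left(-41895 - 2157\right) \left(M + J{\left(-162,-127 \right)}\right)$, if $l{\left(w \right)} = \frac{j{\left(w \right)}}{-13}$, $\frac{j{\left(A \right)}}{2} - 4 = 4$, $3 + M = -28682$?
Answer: $\frac{1308388452}{13} \approx 1.0065 \cdot 10^{8}$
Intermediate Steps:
$M = -28685$ ($M = -3 - 28682 = -28685$)
$j{\left(A \right)} = 16$ ($j{\left(A \right)} = 8 + 2 \cdot 4 = 8 + 8 = 16$)
$l{\left(w \right)} = - \frac{16}{13}$ ($l{\left(w \right)} = \frac{16}{-13} = 16 \left(- \frac{1}{13}\right) = - \frac{16}{13}$)
$J{\left(L,a \right)} = L^{2} - \frac{16 a}{13}$ ($J{\left(L,a \right)} = L L - \frac{16 a}{13} = L^{2} - \frac{16 a}{13}$)
$\left(-41895 - 2157\right) \left(M + J{\left(-162,-127 \right)}\right) = \left(-41895 - 2157\right) \left(-28685 - \left(- \frac{2032}{13} - \left(-162\right)^{2}\right)\right) = - 44052 \left(-28685 + \left(26244 + \frac{2032}{13}\right)\right) = - 44052 \left(-28685 + \frac{343204}{13}\right) = \left(-44052\right) \left(- \frac{29701}{13}\right) = \frac{1308388452}{13}$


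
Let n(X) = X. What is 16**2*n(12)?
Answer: 3072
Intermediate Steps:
16**2*n(12) = 16**2*12 = 256*12 = 3072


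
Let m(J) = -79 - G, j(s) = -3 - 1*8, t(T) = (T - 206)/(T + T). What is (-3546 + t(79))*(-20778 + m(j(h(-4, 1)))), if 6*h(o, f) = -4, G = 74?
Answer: 11729627745/158 ≈ 7.4238e+7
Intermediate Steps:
h(o, f) = -⅔ (h(o, f) = (⅙)*(-4) = -⅔)
t(T) = (-206 + T)/(2*T) (t(T) = (-206 + T)/((2*T)) = (-206 + T)*(1/(2*T)) = (-206 + T)/(2*T))
j(s) = -11 (j(s) = -3 - 8 = -11)
m(J) = -153 (m(J) = -79 - 1*74 = -79 - 74 = -153)
(-3546 + t(79))*(-20778 + m(j(h(-4, 1)))) = (-3546 + (½)*(-206 + 79)/79)*(-20778 - 153) = (-3546 + (½)*(1/79)*(-127))*(-20931) = (-3546 - 127/158)*(-20931) = -560395/158*(-20931) = 11729627745/158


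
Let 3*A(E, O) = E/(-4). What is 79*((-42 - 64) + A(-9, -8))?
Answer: -33259/4 ≈ -8314.8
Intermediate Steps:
A(E, O) = -E/12 (A(E, O) = (E/(-4))/3 = (E*(-¼))/3 = (-E/4)/3 = -E/12)
79*((-42 - 64) + A(-9, -8)) = 79*((-42 - 64) - 1/12*(-9)) = 79*(-106 + ¾) = 79*(-421/4) = -33259/4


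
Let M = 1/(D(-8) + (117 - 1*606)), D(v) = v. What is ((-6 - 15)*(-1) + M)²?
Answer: 108910096/247009 ≈ 440.92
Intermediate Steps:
M = -1/497 (M = 1/(-8 + (117 - 1*606)) = 1/(-8 + (117 - 606)) = 1/(-8 - 489) = 1/(-497) = -1/497 ≈ -0.0020121)
((-6 - 15)*(-1) + M)² = ((-6 - 15)*(-1) - 1/497)² = (-21*(-1) - 1/497)² = (21 - 1/497)² = (10436/497)² = 108910096/247009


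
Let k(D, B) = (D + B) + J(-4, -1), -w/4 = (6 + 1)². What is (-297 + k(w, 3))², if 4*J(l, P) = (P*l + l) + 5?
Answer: 3822025/16 ≈ 2.3888e+5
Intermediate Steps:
w = -196 (w = -4*(6 + 1)² = -4*7² = -4*49 = -196)
J(l, P) = 5/4 + l/4 + P*l/4 (J(l, P) = ((P*l + l) + 5)/4 = ((l + P*l) + 5)/4 = (5 + l + P*l)/4 = 5/4 + l/4 + P*l/4)
k(D, B) = 5/4 + B + D (k(D, B) = (D + B) + (5/4 + (¼)*(-4) + (¼)*(-1)*(-4)) = (B + D) + (5/4 - 1 + 1) = (B + D) + 5/4 = 5/4 + B + D)
(-297 + k(w, 3))² = (-297 + (5/4 + 3 - 196))² = (-297 - 767/4)² = (-1955/4)² = 3822025/16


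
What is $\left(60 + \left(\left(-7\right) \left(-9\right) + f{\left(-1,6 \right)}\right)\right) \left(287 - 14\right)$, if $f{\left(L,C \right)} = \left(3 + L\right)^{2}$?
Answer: $34671$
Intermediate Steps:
$\left(60 + \left(\left(-7\right) \left(-9\right) + f{\left(-1,6 \right)}\right)\right) \left(287 - 14\right) = \left(60 + \left(\left(-7\right) \left(-9\right) + \left(3 - 1\right)^{2}\right)\right) \left(287 - 14\right) = \left(60 + \left(63 + 2^{2}\right)\right) 273 = \left(60 + \left(63 + 4\right)\right) 273 = \left(60 + 67\right) 273 = 127 \cdot 273 = 34671$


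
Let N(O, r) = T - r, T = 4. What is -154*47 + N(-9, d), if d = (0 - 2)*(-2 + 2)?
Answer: -7234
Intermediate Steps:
d = 0 (d = -2*0 = 0)
N(O, r) = 4 - r
-154*47 + N(-9, d) = -154*47 + (4 - 1*0) = -7238 + (4 + 0) = -7238 + 4 = -7234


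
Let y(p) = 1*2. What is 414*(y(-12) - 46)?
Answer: -18216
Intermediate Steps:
y(p) = 2
414*(y(-12) - 46) = 414*(2 - 46) = 414*(-44) = -18216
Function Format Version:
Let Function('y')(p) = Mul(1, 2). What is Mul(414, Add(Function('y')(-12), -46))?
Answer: -18216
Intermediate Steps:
Function('y')(p) = 2
Mul(414, Add(Function('y')(-12), -46)) = Mul(414, Add(2, -46)) = Mul(414, -44) = -18216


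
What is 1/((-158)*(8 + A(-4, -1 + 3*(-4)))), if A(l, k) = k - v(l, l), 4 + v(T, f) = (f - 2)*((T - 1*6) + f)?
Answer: 1/13430 ≈ 7.4460e-5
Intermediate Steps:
v(T, f) = -4 + (-2 + f)*(-6 + T + f) (v(T, f) = -4 + (f - 2)*((T - 1*6) + f) = -4 + (-2 + f)*((T - 6) + f) = -4 + (-2 + f)*((-6 + T) + f) = -4 + (-2 + f)*(-6 + T + f))
A(l, k) = -8 + k - 2*l² + 10*l (A(l, k) = k - (8 + l² - 8*l - 2*l + l*l) = k - (8 + l² - 8*l - 2*l + l²) = k - (8 - 10*l + 2*l²) = k + (-8 - 2*l² + 10*l) = -8 + k - 2*l² + 10*l)
1/((-158)*(8 + A(-4, -1 + 3*(-4)))) = 1/((-158)*(8 + (-8 + (-1 + 3*(-4)) - 2*(-4)² + 10*(-4)))) = -1/(158*(8 + (-8 + (-1 - 12) - 2*16 - 40))) = -1/(158*(8 + (-8 - 13 - 32 - 40))) = -1/(158*(8 - 93)) = -1/158/(-85) = -1/158*(-1/85) = 1/13430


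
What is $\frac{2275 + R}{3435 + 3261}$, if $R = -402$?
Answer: $\frac{1873}{6696} \approx 0.27972$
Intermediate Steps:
$\frac{2275 + R}{3435 + 3261} = \frac{2275 - 402}{3435 + 3261} = \frac{1873}{6696}$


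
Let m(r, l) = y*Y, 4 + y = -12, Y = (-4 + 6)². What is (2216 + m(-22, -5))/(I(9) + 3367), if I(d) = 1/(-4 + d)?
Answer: 2690/4209 ≈ 0.63911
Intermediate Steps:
Y = 4 (Y = 2² = 4)
y = -16 (y = -4 - 12 = -16)
m(r, l) = -64 (m(r, l) = -16*4 = -64)
(2216 + m(-22, -5))/(I(9) + 3367) = (2216 - 64)/(1/(-4 + 9) + 3367) = 2152/(1/5 + 3367) = 2152/(⅕ + 3367) = 2152/(16836/5) = 2152*(5/16836) = 2690/4209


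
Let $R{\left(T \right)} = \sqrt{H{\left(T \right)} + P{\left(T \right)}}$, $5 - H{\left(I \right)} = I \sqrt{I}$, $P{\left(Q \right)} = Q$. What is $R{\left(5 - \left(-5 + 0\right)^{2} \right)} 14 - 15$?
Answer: $-15 + 14 \sqrt{-15 + 40 i \sqrt{5}} \approx 71.127 + 101.77 i$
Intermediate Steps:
$H{\left(I \right)} = 5 - I^{\frac{3}{2}}$ ($H{\left(I \right)} = 5 - I \sqrt{I} = 5 - I^{\frac{3}{2}}$)
$R{\left(T \right)} = \sqrt{5 + T - T^{\frac{3}{2}}}$ ($R{\left(T \right)} = \sqrt{\left(5 - T^{\frac{3}{2}}\right) + T} = \sqrt{5 + T - T^{\frac{3}{2}}}$)
$R{\left(5 - \left(-5 + 0\right)^{2} \right)} 14 - 15 = \sqrt{5 + \left(5 - \left(-5 + 0\right)^{2}\right) - \left(5 - \left(-5 + 0\right)^{2}\right)^{\frac{3}{2}}} \cdot 14 - 15 = \sqrt{5 + \left(5 - \left(-5\right)^{2}\right) - \left(5 - \left(-5\right)^{2}\right)^{\frac{3}{2}}} \cdot 14 - 15 = \sqrt{5 + \left(5 - 25\right) - \left(5 - 25\right)^{\frac{3}{2}}} \cdot 14 - 15 = \sqrt{5 - 20 - \left(-20\right)^{\frac{3}{2}}} \cdot 14 - 15 = \sqrt{5 - 20 - - 40 i \sqrt{5}} \cdot 14 - 15 = \sqrt{5 - 20 + 40 i \sqrt{5}} \cdot 14 - 15 = \sqrt{-15 + 40 i \sqrt{5}} \cdot 14 - 15 = 14 \sqrt{-15 + 40 i \sqrt{5}} - 15 = -15 + 14 \sqrt{-15 + 40 i \sqrt{5}}$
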